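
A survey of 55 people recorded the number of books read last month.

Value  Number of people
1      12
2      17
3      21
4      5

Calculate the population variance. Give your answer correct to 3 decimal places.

0.844

Values: 1, 2, 3, 4
n = 55, Σfx = 129, mean = 2.3455
Σfx² = 349
Σf(x − x̄)² = Σfx² − (Σfx)²/n = 349 − 129²/55 = 46.4364
Population variance = 46.4364 / 55 = 0.8443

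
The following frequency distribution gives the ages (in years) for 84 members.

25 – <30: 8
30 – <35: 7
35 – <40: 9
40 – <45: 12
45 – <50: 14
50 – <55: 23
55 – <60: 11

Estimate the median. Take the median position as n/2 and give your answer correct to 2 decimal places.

Cumulative frequencies: 8, 15, 24, 36, 50, 73, 84
n = 84; position = n/2 = 42.
This falls in the class 45 – <50: L = 45, F = 36, f = 14, h = 5.
Median ≈ 45 + ((42 − 36) / 14) × 5 = 47.1429

47.14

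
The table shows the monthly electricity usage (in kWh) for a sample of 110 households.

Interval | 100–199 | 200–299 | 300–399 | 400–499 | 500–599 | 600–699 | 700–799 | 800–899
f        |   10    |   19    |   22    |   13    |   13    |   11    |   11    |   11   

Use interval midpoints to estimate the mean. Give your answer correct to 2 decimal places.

469.50

Midpoints: 149.5, 249.5, 349.5, 449.5, 549.5, 649.5, 749.5, 849.5
Σfm = 10×149.5 + 19×249.5 + 22×349.5 + 13×449.5 + 13×549.5 + 11×649.5 + 11×749.5 + 11×849.5 = 51645
n = Σf = 110
Mean = 51645 / 110 = 469.5000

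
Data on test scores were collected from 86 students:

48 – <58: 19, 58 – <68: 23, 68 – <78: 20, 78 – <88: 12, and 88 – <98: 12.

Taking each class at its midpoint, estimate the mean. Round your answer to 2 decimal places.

Midpoints: 53, 63, 73, 83, 93
Σfm = 19×53 + 23×63 + 20×73 + 12×83 + 12×93 = 6028
n = Σf = 86
Mean = 6028 / 86 = 70.0930

70.09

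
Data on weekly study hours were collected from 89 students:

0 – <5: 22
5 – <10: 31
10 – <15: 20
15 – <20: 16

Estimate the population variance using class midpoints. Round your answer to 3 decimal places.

Midpoints: 2.5, 7.5, 12.5, 17.5
n = 89, Σfm = 817.5, mean = 9.1854
Σfm² = 9906.25
Σf(m − x̄)² = Σfm² − (Σfm)²/n = 9906.25 − 817.5²/89 = 2397.1910
Population variance = 2397.1910 / 89 = 26.9347

26.935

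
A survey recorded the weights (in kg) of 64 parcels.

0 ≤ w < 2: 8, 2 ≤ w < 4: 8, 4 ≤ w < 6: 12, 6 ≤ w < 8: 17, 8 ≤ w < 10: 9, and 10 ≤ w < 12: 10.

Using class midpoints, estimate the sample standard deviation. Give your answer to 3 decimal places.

3.155

Midpoints: 1, 3, 5, 7, 9, 11
n = 64, Σfm = 402, mean = 6.2812
Σfm² = 3152
Σf(m − x̄)² = Σfm² − (Σfm)²/n = 3152 − 402²/64 = 626.9375
Sample variance = 626.9375 / 63 = 9.9514
Standard deviation = √9.9514 = 3.1546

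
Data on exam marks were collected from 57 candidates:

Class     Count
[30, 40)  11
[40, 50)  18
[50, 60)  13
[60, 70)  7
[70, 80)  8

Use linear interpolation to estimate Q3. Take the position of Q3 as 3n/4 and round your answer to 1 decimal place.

Cumulative frequencies: 11, 29, 42, 49, 57
n = 57; position = 3n/4 = 42.75.
This falls in the class [60, 70): L = 60, F = 42, f = 7, h = 10.
Upper quartile ≈ 60 + ((42.75 − 42) / 7) × 10 = 61.0714

61.1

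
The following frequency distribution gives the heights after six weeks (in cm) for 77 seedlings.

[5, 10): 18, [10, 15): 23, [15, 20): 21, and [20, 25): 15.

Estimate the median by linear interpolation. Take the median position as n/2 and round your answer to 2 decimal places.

14.46

Cumulative frequencies: 18, 41, 62, 77
n = 77; position = n/2 = 38.5.
This falls in the class [10, 15): L = 10, F = 18, f = 23, h = 5.
Median ≈ 10 + ((38.5 − 18) / 23) × 5 = 14.4565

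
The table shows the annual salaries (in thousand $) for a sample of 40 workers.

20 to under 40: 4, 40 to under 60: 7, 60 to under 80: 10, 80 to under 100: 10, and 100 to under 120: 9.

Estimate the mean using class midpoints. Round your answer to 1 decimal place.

76.5

Midpoints: 30, 50, 70, 90, 110
Σfm = 4×30 + 7×50 + 10×70 + 10×90 + 9×110 = 3060
n = Σf = 40
Mean = 3060 / 40 = 76.5000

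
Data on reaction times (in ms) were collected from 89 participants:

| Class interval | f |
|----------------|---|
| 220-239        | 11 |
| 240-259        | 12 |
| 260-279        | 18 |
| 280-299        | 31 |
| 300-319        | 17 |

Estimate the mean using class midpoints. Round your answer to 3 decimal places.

Midpoints: 229.5, 249.5, 269.5, 289.5, 309.5
Σfm = 11×229.5 + 12×249.5 + 18×269.5 + 31×289.5 + 17×309.5 = 24605.5
n = Σf = 89
Mean = 24605.5 / 89 = 276.4663

276.466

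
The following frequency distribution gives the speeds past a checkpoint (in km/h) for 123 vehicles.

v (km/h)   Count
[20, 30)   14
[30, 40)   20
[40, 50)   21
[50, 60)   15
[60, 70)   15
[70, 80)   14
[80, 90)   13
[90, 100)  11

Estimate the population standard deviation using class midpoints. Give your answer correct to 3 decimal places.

Midpoints: 25, 35, 45, 55, 65, 75, 85, 95
n = 123, Σfm = 6995, mean = 56.8699
Σfm² = 456475
Σf(m − x̄)² = Σfm² − (Σfm)²/n = 456475 − 6995²/123 = 58669.9187
Population variance = 58669.9187 / 123 = 476.9912
Standard deviation = √476.9912 = 21.8401

21.840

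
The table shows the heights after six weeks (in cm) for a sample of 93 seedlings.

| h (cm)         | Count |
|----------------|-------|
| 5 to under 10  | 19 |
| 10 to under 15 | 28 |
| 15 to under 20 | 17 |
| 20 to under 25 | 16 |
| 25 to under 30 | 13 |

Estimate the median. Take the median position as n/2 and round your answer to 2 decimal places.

14.91

Cumulative frequencies: 19, 47, 64, 80, 93
n = 93; position = n/2 = 46.5.
This falls in the class 10 to under 15: L = 10, F = 19, f = 28, h = 5.
Median ≈ 10 + ((46.5 − 19) / 28) × 5 = 14.9107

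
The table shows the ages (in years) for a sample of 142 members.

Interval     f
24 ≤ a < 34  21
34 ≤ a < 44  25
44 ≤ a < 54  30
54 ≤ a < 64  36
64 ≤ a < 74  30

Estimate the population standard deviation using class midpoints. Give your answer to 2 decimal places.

13.51

Midpoints: 29, 39, 49, 59, 69
n = 142, Σfm = 7248, mean = 51.0423
Σfm² = 395862
Σf(m − x̄)² = Σfm² − (Σfm)²/n = 395862 − 7248²/142 = 25907.7465
Population variance = 25907.7465 / 142 = 182.4489
Standard deviation = √182.4489 = 13.5074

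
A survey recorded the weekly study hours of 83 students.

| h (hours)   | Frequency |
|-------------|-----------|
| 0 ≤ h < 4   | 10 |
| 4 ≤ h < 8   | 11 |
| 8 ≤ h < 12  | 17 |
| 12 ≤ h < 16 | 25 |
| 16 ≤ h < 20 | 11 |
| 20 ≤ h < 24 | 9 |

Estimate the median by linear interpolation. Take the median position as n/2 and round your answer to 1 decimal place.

12.6

Cumulative frequencies: 10, 21, 38, 63, 74, 83
n = 83; position = n/2 = 41.5.
This falls in the class 12 ≤ h < 16: L = 12, F = 38, f = 25, h = 4.
Median ≈ 12 + ((41.5 − 38) / 25) × 4 = 12.5600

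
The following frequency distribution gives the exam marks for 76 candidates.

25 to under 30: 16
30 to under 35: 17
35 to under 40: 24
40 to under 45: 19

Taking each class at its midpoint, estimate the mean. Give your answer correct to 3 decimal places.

35.526

Midpoints: 27.5, 32.5, 37.5, 42.5
Σfm = 16×27.5 + 17×32.5 + 24×37.5 + 19×42.5 = 2700
n = Σf = 76
Mean = 2700 / 76 = 35.5263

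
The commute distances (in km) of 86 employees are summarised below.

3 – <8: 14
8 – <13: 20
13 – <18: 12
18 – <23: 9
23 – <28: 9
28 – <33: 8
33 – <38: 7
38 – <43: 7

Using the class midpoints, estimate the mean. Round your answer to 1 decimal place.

19.3

Midpoints: 5.5, 10.5, 15.5, 20.5, 25.5, 30.5, 35.5, 40.5
Σfm = 14×5.5 + 20×10.5 + 12×15.5 + 9×20.5 + 9×25.5 + 8×30.5 + 7×35.5 + 7×40.5 = 1663
n = Σf = 86
Mean = 1663 / 86 = 19.3372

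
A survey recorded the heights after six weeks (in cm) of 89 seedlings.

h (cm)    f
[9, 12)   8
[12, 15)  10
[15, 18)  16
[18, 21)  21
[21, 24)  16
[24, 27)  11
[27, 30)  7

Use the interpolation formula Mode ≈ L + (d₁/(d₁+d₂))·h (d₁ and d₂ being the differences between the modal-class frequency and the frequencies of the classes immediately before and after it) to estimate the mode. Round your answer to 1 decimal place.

Modal class: [18, 21) (highest frequency 21).
d₁ = 21 − 16 = 5, d₂ = 21 − 16 = 5
Mode ≈ 18 + (5/(5+5)) × 3 = 18 + 1.5000 = 19.5000

19.5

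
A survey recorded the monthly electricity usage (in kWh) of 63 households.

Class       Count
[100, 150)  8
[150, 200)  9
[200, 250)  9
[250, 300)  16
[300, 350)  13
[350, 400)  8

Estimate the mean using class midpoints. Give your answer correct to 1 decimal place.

Midpoints: 125, 175, 225, 275, 325, 375
Σfm = 8×125 + 9×175 + 9×225 + 16×275 + 13×325 + 8×375 = 16225
n = Σf = 63
Mean = 16225 / 63 = 257.5397

257.5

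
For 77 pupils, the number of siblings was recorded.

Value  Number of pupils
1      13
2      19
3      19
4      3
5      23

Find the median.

Cumulative frequencies: 13, 32, 51, 54, 77
n = 77, so the median is the value in position (n+1)/2 = 39.
Position 39 falls at value 3.

3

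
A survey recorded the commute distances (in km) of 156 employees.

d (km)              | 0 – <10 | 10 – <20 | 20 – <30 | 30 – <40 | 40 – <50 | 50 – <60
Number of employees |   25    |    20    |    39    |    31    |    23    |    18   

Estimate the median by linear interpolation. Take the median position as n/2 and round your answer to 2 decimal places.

Cumulative frequencies: 25, 45, 84, 115, 138, 156
n = 156; position = n/2 = 78.
This falls in the class 20 – <30: L = 20, F = 45, f = 39, h = 10.
Median ≈ 20 + ((78 − 45) / 39) × 10 = 28.4615

28.46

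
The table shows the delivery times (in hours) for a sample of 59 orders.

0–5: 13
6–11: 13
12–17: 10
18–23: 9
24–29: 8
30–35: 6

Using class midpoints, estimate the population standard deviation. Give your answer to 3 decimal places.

9.872

Midpoints: 2.5, 8.5, 14.5, 20.5, 26.5, 32.5
n = 59, Σfm = 879.5, mean = 14.9068
Σfm² = 18860.75
Σf(m − x̄)² = Σfm² − (Σfm)²/n = 18860.75 − 879.5²/59 = 5750.2373
Population variance = 5750.2373 / 59 = 97.4616
Standard deviation = √97.4616 = 9.8723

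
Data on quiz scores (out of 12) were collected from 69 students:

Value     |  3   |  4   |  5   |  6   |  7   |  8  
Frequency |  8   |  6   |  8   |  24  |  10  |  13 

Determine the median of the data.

Cumulative frequencies: 8, 14, 22, 46, 56, 69
n = 69, so the median is the value in position (n+1)/2 = 35.
Position 35 falls at value 6.

6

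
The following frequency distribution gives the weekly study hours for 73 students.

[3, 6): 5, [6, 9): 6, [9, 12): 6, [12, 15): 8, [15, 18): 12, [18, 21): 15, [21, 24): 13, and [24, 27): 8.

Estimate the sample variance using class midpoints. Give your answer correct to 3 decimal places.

Midpoints: 4.5, 7.5, 10.5, 13.5, 16.5, 19.5, 22.5, 25.5
n = 73, Σfm = 1225.5, mean = 16.7877
Σfm² = 23312.25
Σf(m − x̄)² = Σfm² − (Σfm)²/n = 23312.25 − 1225.5²/73 = 2738.9589
Sample variance = 2738.9589 / 72 = 38.0411

38.041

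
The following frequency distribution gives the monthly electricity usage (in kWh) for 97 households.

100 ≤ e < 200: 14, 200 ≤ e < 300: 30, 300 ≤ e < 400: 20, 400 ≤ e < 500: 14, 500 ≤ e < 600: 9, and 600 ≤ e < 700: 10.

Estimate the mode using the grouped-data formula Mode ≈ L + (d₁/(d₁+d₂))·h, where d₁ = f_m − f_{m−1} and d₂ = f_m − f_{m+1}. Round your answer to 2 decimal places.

261.54

Modal class: 200 ≤ e < 300 (highest frequency 30).
d₁ = 30 − 14 = 16, d₂ = 30 − 20 = 10
Mode ≈ 200 + (16/(16+10)) × 100 = 200 + 61.5385 = 261.5385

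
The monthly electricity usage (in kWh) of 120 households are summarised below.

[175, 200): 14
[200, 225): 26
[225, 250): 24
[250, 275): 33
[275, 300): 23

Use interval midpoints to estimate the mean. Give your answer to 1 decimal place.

242.7

Midpoints: 187.5, 212.5, 237.5, 262.5, 287.5
Σfm = 14×187.5 + 26×212.5 + 24×237.5 + 33×262.5 + 23×287.5 = 29125
n = Σf = 120
Mean = 29125 / 120 = 242.7083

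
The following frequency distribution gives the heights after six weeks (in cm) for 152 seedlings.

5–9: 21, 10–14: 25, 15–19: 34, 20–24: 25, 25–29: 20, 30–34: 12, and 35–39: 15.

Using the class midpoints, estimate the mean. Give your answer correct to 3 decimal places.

20.092

Midpoints: 7, 12, 17, 22, 27, 32, 37
Σfm = 21×7 + 25×12 + 34×17 + 25×22 + 20×27 + 12×32 + 15×37 = 3054
n = Σf = 152
Mean = 3054 / 152 = 20.0921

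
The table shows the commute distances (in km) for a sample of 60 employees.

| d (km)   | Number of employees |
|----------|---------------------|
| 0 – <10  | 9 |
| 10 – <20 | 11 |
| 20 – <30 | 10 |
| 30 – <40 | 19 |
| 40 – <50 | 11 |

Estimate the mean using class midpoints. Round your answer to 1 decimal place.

Midpoints: 5, 15, 25, 35, 45
Σfm = 9×5 + 11×15 + 10×25 + 19×35 + 11×45 = 1620
n = Σf = 60
Mean = 1620 / 60 = 27.0000

27.0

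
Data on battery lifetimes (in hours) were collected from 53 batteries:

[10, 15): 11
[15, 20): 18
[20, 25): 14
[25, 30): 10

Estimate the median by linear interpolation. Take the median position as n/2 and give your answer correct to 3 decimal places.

Cumulative frequencies: 11, 29, 43, 53
n = 53; position = n/2 = 26.5.
This falls in the class [15, 20): L = 15, F = 11, f = 18, h = 5.
Median ≈ 15 + ((26.5 − 11) / 18) × 5 = 19.3056

19.306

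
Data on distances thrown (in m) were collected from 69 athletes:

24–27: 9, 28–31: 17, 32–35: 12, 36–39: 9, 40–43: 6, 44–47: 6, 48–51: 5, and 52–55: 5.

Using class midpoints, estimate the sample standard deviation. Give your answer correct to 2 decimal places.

Midpoints: 25.5, 29.5, 33.5, 37.5, 41.5, 45.5, 49.5, 53.5
n = 69, Σfm = 2507.5, mean = 36.3406
Σfm² = 96087.25
Σf(m − x̄)² = Σfm² − (Σfm)²/n = 96087.25 − 2507.5²/69 = 4963.2464
Sample variance = 4963.2464 / 68 = 72.9889
Standard deviation = √72.9889 = 8.5434

8.54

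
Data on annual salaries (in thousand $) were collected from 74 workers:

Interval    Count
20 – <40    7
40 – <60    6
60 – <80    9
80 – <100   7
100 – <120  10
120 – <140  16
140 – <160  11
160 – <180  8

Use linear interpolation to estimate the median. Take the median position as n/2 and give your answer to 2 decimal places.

Cumulative frequencies: 7, 13, 22, 29, 39, 55, 66, 74
n = 74; position = n/2 = 37.
This falls in the class 100 – <120: L = 100, F = 29, f = 10, h = 20.
Median ≈ 100 + ((37 − 29) / 10) × 20 = 116.0000

116.00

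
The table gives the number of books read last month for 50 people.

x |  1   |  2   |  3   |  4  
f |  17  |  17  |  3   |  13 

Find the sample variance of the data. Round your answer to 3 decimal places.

Values: 1, 2, 3, 4
n = 50, Σfx = 112, mean = 2.2400
Σfx² = 320
Σf(x − x̄)² = Σfx² − (Σfx)²/n = 320 − 112²/50 = 69.1200
Sample variance = 69.1200 / 49 = 1.4106

1.411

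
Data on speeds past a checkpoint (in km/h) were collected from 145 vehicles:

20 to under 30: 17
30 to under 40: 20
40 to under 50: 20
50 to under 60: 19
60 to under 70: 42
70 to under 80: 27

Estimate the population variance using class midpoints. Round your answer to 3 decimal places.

276.861

Midpoints: 25, 35, 45, 55, 65, 75
n = 145, Σfm = 7825, mean = 53.9655
Σfm² = 462425
Σf(m − x̄)² = Σfm² − (Σfm)²/n = 462425 − 7825²/145 = 40144.8276
Population variance = 40144.8276 / 145 = 276.8609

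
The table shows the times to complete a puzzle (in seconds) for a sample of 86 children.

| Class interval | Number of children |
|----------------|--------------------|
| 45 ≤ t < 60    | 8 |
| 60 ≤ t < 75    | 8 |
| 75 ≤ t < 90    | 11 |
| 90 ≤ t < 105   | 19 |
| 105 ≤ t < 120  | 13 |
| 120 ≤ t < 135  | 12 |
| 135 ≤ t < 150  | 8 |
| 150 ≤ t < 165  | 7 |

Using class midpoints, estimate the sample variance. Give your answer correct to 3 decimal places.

908.495

Midpoints: 52.5, 67.5, 82.5, 97.5, 112.5, 127.5, 142.5, 157.5
n = 86, Σfm = 8955, mean = 104.1279
Σfm² = 1009687.5
Σf(m − x̄)² = Σfm² − (Σfm)²/n = 1009687.5 − 8955²/86 = 77222.0930
Sample variance = 77222.0930 / 85 = 908.4952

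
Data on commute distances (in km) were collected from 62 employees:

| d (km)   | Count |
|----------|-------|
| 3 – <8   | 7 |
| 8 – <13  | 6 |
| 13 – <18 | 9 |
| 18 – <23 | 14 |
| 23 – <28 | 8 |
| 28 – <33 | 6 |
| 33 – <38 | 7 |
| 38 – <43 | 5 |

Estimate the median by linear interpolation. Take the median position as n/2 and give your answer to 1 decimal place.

21.2

Cumulative frequencies: 7, 13, 22, 36, 44, 50, 57, 62
n = 62; position = n/2 = 31.
This falls in the class 18 – <23: L = 18, F = 22, f = 14, h = 5.
Median ≈ 18 + ((31 − 22) / 14) × 5 = 21.2143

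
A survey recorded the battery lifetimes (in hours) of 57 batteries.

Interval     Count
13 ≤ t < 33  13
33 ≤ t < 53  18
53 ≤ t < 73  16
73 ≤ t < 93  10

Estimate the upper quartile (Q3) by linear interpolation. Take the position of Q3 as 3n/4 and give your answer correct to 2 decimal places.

67.69

Cumulative frequencies: 13, 31, 47, 57
n = 57; position = 3n/4 = 42.75.
This falls in the class 53 ≤ t < 73: L = 53, F = 31, f = 16, h = 20.
Upper quartile ≈ 53 + ((42.75 − 31) / 16) × 20 = 67.6875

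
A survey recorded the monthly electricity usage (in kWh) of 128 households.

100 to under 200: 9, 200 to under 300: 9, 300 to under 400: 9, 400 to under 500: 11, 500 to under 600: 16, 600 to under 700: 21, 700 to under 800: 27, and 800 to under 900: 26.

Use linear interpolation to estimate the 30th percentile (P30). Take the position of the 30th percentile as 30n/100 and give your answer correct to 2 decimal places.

502.50

Cumulative frequencies: 9, 18, 27, 38, 54, 75, 102, 128
n = 128; position = 30n/100 = 38.4.
This falls in the class 500 to under 600: L = 500, F = 38, f = 16, h = 100.
30th percentile ≈ 500 + ((38.4 − 38) / 16) × 100 = 502.5000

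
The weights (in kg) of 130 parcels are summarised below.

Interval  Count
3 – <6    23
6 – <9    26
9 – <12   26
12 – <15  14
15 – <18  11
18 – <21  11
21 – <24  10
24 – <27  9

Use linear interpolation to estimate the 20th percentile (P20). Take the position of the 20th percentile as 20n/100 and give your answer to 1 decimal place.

6.3

Cumulative frequencies: 23, 49, 75, 89, 100, 111, 121, 130
n = 130; position = 20n/100 = 26.
This falls in the class 6 – <9: L = 6, F = 23, f = 26, h = 3.
20th percentile ≈ 6 + ((26 − 23) / 26) × 3 = 6.3462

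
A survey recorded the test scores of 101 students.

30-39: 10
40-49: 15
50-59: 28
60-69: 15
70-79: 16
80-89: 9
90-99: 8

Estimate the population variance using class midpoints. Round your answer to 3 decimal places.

290.187

Midpoints: 34.5, 44.5, 54.5, 64.5, 74.5, 84.5, 94.5
n = 101, Σfm = 6214.5, mean = 61.5297
Σfm² = 411685.25
Σf(m − x̄)² = Σfm² − (Σfm)²/n = 411685.25 − 6214.5²/101 = 29308.9109
Population variance = 29308.9109 / 101 = 290.1872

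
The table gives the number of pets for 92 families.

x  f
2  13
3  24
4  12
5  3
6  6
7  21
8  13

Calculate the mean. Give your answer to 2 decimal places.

4.87

Values: 2, 3, 4, 5, 6, 7, 8
Σfx = 13×2 + 24×3 + 12×4 + 3×5 + 6×6 + 21×7 + 13×8 = 448
n = Σf = 92
Mean = 448 / 92 = 4.8696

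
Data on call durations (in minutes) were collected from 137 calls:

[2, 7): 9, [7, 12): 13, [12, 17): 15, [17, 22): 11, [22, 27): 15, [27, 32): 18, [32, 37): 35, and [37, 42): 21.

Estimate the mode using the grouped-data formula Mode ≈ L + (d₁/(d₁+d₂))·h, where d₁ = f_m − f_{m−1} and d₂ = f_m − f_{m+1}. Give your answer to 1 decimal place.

Modal class: [32, 37) (highest frequency 35).
d₁ = 35 − 18 = 17, d₂ = 35 − 21 = 14
Mode ≈ 32 + (17/(17+14)) × 5 = 32 + 2.7419 = 34.7419

34.7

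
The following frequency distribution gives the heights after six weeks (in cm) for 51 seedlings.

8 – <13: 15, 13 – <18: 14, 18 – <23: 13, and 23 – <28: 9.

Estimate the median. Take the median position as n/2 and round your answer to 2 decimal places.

Cumulative frequencies: 15, 29, 42, 51
n = 51; position = n/2 = 25.5.
This falls in the class 13 – <18: L = 13, F = 15, f = 14, h = 5.
Median ≈ 13 + ((25.5 − 15) / 14) × 5 = 16.7500

16.75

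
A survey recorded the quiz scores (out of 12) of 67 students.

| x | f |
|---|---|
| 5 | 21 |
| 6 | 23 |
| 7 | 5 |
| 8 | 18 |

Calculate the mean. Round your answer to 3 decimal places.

6.299

Values: 5, 6, 7, 8
Σfx = 21×5 + 23×6 + 5×7 + 18×8 = 422
n = Σf = 67
Mean = 422 / 67 = 6.2985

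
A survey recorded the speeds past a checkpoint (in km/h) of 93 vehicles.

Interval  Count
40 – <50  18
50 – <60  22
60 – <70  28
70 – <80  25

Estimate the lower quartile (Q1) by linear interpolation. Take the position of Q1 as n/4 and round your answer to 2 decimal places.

Cumulative frequencies: 18, 40, 68, 93
n = 93; position = n/4 = 23.25.
This falls in the class 50 – <60: L = 50, F = 18, f = 22, h = 10.
Lower quartile ≈ 50 + ((23.25 − 18) / 22) × 10 = 52.3864

52.39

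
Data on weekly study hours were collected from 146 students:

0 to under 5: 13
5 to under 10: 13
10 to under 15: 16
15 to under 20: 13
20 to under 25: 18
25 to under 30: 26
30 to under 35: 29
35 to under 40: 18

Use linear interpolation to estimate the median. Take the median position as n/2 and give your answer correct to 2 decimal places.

25.00

Cumulative frequencies: 13, 26, 42, 55, 73, 99, 128, 146
n = 146; position = n/2 = 73.
This falls in the class 20 to under 25: L = 20, F = 55, f = 18, h = 5.
Median ≈ 20 + ((73 − 55) / 18) × 5 = 25.0000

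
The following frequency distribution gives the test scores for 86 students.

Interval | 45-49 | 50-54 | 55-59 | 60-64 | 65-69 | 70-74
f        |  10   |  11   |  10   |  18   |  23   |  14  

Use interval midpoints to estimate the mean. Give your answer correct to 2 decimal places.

Midpoints: 47, 52, 57, 62, 67, 72
Σfm = 10×47 + 11×52 + 10×57 + 18×62 + 23×67 + 14×72 = 5277
n = Σf = 86
Mean = 5277 / 86 = 61.3605

61.36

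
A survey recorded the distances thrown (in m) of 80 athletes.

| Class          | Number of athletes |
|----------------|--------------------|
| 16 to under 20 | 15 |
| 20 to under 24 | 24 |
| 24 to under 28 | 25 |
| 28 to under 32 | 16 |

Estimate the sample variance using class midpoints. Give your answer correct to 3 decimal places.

Midpoints: 18, 22, 26, 30
n = 80, Σfm = 1928, mean = 24.1000
Σfm² = 47776
Σf(m − x̄)² = Σfm² − (Σfm)²/n = 47776 − 1928²/80 = 1311.2000
Sample variance = 1311.2000 / 79 = 16.5975

16.597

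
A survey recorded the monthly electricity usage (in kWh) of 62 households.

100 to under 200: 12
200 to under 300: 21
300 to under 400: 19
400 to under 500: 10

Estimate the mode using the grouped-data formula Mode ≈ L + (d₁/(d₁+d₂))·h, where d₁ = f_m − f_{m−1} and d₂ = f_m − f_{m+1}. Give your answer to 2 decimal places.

Modal class: 200 to under 300 (highest frequency 21).
d₁ = 21 − 12 = 9, d₂ = 21 − 19 = 2
Mode ≈ 200 + (9/(9+2)) × 100 = 200 + 81.8182 = 281.8182

281.82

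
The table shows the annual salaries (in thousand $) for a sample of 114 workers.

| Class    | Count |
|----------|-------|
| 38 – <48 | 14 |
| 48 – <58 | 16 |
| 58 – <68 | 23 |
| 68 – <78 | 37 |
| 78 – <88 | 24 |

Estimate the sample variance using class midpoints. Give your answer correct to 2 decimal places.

168.37

Midpoints: 43, 53, 63, 73, 83
n = 114, Σfm = 7592, mean = 66.5965
Σfm² = 524626
Σf(m − x̄)² = Σfm² − (Σfm)²/n = 524626 − 7592²/114 = 19025.4386
Sample variance = 19025.4386 / 113 = 168.3667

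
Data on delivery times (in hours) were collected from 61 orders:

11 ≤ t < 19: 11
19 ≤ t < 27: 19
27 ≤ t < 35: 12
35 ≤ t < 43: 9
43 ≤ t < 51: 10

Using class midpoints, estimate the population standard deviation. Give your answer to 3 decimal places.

Midpoints: 15, 23, 31, 39, 47
n = 61, Σfm = 1795, mean = 29.4262
Σfm² = 59837
Σf(m − x̄)² = Σfm² − (Σfm)²/n = 59837 − 1795²/61 = 7016.9180
Population variance = 7016.9180 / 61 = 115.0314
Standard deviation = √115.0314 = 10.7253

10.725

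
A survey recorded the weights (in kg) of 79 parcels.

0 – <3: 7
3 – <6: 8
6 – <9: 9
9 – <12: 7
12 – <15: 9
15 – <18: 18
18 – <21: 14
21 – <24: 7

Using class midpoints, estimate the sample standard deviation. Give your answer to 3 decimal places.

Midpoints: 1.5, 4.5, 7.5, 10.5, 13.5, 16.5, 19.5, 22.5
n = 79, Σfm = 1036.5, mean = 13.1203
Σfm² = 16863.75
Σf(m − x̄)² = Σfm² − (Σfm)²/n = 16863.75 − 1036.5²/79 = 3264.6076
Sample variance = 3264.6076 / 78 = 41.8539
Standard deviation = √41.8539 = 6.4695

6.469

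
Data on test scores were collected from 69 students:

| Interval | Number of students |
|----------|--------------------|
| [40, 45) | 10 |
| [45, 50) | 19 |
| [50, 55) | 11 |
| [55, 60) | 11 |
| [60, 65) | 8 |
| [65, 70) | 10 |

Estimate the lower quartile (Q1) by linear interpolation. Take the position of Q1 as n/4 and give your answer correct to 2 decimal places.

46.91

Cumulative frequencies: 10, 29, 40, 51, 59, 69
n = 69; position = n/4 = 17.25.
This falls in the class [45, 50): L = 45, F = 10, f = 19, h = 5.
Lower quartile ≈ 45 + ((17.25 − 10) / 19) × 5 = 46.9079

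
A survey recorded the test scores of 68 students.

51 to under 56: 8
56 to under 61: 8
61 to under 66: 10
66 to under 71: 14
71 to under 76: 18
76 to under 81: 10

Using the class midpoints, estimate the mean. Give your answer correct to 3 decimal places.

67.618

Midpoints: 53.5, 58.5, 63.5, 68.5, 73.5, 78.5
Σfm = 8×53.5 + 8×58.5 + 10×63.5 + 14×68.5 + 18×73.5 + 10×78.5 = 4598
n = Σf = 68
Mean = 4598 / 68 = 67.6176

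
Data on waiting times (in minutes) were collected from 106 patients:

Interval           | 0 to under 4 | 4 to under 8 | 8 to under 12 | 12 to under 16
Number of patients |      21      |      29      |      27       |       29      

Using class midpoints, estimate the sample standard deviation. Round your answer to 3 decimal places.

4.371

Midpoints: 2, 6, 10, 14
n = 106, Σfm = 892, mean = 8.4151
Σfm² = 9512
Σf(m − x̄)² = Σfm² − (Σfm)²/n = 9512 − 892²/106 = 2005.7358
Sample variance = 2005.7358 / 105 = 19.1022
Standard deviation = √19.1022 = 4.3706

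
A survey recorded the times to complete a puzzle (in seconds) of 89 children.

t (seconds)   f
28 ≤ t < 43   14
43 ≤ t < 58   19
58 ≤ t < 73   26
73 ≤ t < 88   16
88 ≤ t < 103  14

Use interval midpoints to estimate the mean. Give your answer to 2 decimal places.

64.99

Midpoints: 35.5, 50.5, 65.5, 80.5, 95.5
Σfm = 14×35.5 + 19×50.5 + 26×65.5 + 16×80.5 + 14×95.5 = 5784.5
n = Σf = 89
Mean = 5784.5 / 89 = 64.9944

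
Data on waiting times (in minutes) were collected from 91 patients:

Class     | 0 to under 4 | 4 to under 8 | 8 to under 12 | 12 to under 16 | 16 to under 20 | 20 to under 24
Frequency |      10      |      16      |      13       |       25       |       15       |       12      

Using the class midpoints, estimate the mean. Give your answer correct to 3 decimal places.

12.418

Midpoints: 2, 6, 10, 14, 18, 22
Σfm = 10×2 + 16×6 + 13×10 + 25×14 + 15×18 + 12×22 = 1130
n = Σf = 91
Mean = 1130 / 91 = 12.4176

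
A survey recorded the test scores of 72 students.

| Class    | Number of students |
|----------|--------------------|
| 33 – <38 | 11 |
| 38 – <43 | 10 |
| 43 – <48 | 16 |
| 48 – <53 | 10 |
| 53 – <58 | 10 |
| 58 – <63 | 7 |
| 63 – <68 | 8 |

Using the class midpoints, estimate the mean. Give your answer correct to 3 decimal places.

Midpoints: 35.5, 40.5, 45.5, 50.5, 55.5, 60.5, 65.5
Σfm = 11×35.5 + 10×40.5 + 16×45.5 + 10×50.5 + 10×55.5 + 7×60.5 + 8×65.5 = 3531
n = Σf = 72
Mean = 3531 / 72 = 49.0417

49.042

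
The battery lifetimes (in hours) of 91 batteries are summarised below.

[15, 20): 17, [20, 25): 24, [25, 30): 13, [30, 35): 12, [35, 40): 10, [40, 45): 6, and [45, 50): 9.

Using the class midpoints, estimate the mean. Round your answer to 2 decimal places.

Midpoints: 17.5, 22.5, 27.5, 32.5, 37.5, 42.5, 47.5
Σfm = 17×17.5 + 24×22.5 + 13×27.5 + 12×32.5 + 10×37.5 + 6×42.5 + 9×47.5 = 2642.5
n = Σf = 91
Mean = 2642.5 / 91 = 29.0385

29.04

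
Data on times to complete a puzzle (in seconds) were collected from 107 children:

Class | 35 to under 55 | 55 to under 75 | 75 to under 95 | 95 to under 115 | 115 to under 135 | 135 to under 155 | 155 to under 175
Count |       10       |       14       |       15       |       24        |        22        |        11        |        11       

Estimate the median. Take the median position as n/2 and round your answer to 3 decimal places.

107.083

Cumulative frequencies: 10, 24, 39, 63, 85, 96, 107
n = 107; position = n/2 = 53.5.
This falls in the class 95 to under 115: L = 95, F = 39, f = 24, h = 20.
Median ≈ 95 + ((53.5 − 39) / 24) × 20 = 107.0833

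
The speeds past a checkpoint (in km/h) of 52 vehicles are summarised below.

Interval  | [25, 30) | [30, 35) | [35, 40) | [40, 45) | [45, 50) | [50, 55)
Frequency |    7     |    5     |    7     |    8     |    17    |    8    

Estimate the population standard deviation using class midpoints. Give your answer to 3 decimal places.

Midpoints: 27.5, 32.5, 37.5, 42.5, 47.5, 52.5
n = 52, Σfm = 2185, mean = 42.0192
Σfm² = 95275
Σf(m − x̄)² = Σfm² − (Σfm)²/n = 95275 − 2185²/52 = 3462.9808
Population variance = 3462.9808 / 52 = 66.5958
Standard deviation = √66.5958 = 8.1606

8.161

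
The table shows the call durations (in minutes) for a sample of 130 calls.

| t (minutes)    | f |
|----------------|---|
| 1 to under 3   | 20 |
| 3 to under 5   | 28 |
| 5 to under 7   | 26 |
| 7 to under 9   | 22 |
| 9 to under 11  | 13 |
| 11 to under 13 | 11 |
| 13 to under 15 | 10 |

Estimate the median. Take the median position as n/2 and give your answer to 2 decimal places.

6.31

Cumulative frequencies: 20, 48, 74, 96, 109, 120, 130
n = 130; position = n/2 = 65.
This falls in the class 5 to under 7: L = 5, F = 48, f = 26, h = 2.
Median ≈ 5 + ((65 − 48) / 26) × 2 = 6.3077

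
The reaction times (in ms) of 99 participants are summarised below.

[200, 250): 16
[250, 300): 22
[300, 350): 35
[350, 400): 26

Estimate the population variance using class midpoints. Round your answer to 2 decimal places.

2628.30

Midpoints: 225, 275, 325, 375
n = 99, Σfm = 30775, mean = 310.8586
Σfm² = 9826875
Σf(m − x̄)² = Σfm² − (Σfm)²/n = 9826875 − 30775²/99 = 260202.0202
Population variance = 260202.0202 / 99 = 2628.3032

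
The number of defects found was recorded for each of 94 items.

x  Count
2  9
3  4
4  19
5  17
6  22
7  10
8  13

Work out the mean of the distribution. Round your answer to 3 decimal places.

5.287

Values: 2, 3, 4, 5, 6, 7, 8
Σfx = 9×2 + 4×3 + 19×4 + 17×5 + 22×6 + 10×7 + 13×8 = 497
n = Σf = 94
Mean = 497 / 94 = 5.2872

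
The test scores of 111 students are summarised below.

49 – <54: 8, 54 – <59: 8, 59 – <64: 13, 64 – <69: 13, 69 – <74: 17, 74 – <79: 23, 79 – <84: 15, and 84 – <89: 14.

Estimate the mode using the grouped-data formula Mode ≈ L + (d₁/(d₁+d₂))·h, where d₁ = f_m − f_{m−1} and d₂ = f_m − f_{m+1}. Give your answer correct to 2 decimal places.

76.14

Modal class: 74 – <79 (highest frequency 23).
d₁ = 23 − 17 = 6, d₂ = 23 − 15 = 8
Mode ≈ 74 + (6/(6+8)) × 5 = 74 + 2.1429 = 76.1429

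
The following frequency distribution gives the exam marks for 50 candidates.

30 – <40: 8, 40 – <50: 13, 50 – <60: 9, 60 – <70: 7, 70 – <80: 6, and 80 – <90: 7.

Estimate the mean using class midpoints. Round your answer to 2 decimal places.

Midpoints: 35, 45, 55, 65, 75, 85
Σfm = 8×35 + 13×45 + 9×55 + 7×65 + 6×75 + 7×85 = 2860
n = Σf = 50
Mean = 2860 / 50 = 57.2000

57.20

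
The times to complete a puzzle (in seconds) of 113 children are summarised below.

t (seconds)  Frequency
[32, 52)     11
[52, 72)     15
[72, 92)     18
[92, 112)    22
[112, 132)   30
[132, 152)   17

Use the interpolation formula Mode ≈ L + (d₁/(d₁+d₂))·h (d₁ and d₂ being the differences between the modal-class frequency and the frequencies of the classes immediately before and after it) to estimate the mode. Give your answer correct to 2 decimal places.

119.62

Modal class: [112, 132) (highest frequency 30).
d₁ = 30 − 22 = 8, d₂ = 30 − 17 = 13
Mode ≈ 112 + (8/(8+13)) × 20 = 112 + 7.6190 = 119.6190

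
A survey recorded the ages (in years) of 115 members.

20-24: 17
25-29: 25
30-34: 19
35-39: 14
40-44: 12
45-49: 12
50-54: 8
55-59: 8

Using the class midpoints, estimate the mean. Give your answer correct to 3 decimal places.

35.783

Midpoints: 22, 27, 32, 37, 42, 47, 52, 57
Σfm = 17×22 + 25×27 + 19×32 + 14×37 + 12×42 + 12×47 + 8×52 + 8×57 = 4115
n = Σf = 115
Mean = 4115 / 115 = 35.7826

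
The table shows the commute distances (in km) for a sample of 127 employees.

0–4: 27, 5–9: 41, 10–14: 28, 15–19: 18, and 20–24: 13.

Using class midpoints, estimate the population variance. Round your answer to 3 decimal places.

Midpoints: 2, 7, 12, 17, 22
n = 127, Σfm = 1269, mean = 9.9921
Σfm² = 17643
Σf(m − x̄)² = Σfm² − (Σfm)²/n = 17643 − 1269²/127 = 4962.9921
Population variance = 4962.9921 / 127 = 39.0787

39.079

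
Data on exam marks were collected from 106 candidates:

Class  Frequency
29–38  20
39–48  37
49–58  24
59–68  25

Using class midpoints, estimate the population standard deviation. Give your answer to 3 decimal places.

Midpoints: 33.5, 43.5, 53.5, 63.5
n = 106, Σfm = 5151, mean = 48.5943
Σfm² = 261958.5
Σf(m − x̄)² = Σfm² − (Σfm)²/n = 261958.5 − 5151²/106 = 11649.0566
Population variance = 11649.0566 / 106 = 109.8968
Standard deviation = √109.8968 = 10.4832

10.483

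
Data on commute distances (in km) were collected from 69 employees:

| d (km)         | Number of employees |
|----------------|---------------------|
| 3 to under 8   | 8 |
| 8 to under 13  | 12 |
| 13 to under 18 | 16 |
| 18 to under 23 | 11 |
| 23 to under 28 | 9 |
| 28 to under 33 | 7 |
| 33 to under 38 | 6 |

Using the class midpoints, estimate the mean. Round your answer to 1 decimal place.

18.8

Midpoints: 5.5, 10.5, 15.5, 20.5, 25.5, 30.5, 35.5
Σfm = 8×5.5 + 12×10.5 + 16×15.5 + 11×20.5 + 9×25.5 + 7×30.5 + 6×35.5 = 1299.5
n = Σf = 69
Mean = 1299.5 / 69 = 18.8333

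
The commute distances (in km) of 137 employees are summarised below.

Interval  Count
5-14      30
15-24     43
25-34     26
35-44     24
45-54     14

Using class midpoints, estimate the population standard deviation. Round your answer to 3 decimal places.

Midpoints: 9.5, 19.5, 29.5, 39.5, 49.5
n = 137, Σfm = 3531.5, mean = 25.7774
Σfm² = 113434.25
Σf(m − x̄)² = Σfm² − (Σfm)²/n = 113434.25 − 3531.5²/137 = 22401.4599
Population variance = 22401.4599 / 137 = 163.5143
Standard deviation = √163.5143 = 12.7873

12.787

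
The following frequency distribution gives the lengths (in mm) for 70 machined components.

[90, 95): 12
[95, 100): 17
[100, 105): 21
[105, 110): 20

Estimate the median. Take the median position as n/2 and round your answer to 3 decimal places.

Cumulative frequencies: 12, 29, 50, 70
n = 70; position = n/2 = 35.
This falls in the class [100, 105): L = 100, F = 29, f = 21, h = 5.
Median ≈ 100 + ((35 − 29) / 21) × 5 = 101.4286

101.429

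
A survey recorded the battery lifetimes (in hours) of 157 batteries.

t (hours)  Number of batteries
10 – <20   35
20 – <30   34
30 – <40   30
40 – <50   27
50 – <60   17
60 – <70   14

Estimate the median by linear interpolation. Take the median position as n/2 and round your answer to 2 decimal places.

33.17

Cumulative frequencies: 35, 69, 99, 126, 143, 157
n = 157; position = n/2 = 78.5.
This falls in the class 30 – <40: L = 30, F = 69, f = 30, h = 10.
Median ≈ 30 + ((78.5 − 69) / 30) × 10 = 33.1667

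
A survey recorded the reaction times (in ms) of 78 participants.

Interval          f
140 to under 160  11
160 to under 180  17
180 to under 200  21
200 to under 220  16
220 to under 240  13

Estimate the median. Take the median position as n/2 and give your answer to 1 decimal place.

190.5

Cumulative frequencies: 11, 28, 49, 65, 78
n = 78; position = n/2 = 39.
This falls in the class 180 to under 200: L = 180, F = 28, f = 21, h = 20.
Median ≈ 180 + ((39 − 28) / 21) × 20 = 190.4762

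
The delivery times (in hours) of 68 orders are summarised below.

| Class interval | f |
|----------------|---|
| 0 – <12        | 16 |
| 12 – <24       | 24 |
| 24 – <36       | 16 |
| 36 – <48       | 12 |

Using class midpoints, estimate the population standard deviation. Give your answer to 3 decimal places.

Midpoints: 6, 18, 30, 42
n = 68, Σfm = 1512, mean = 22.2353
Σfm² = 43920
Σf(m − x̄)² = Σfm² − (Σfm)²/n = 43920 − 1512²/68 = 10300.2353
Population variance = 10300.2353 / 68 = 151.4740
Standard deviation = √151.4740 = 12.3075

12.307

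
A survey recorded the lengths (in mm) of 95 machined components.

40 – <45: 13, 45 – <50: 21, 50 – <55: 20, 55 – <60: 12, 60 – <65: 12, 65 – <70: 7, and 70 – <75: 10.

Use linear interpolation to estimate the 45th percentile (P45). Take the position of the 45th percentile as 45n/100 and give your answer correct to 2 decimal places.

Cumulative frequencies: 13, 34, 54, 66, 78, 85, 95
n = 95; position = 45n/100 = 42.75.
This falls in the class 50 – <55: L = 50, F = 34, f = 20, h = 5.
45th percentile ≈ 50 + ((42.75 − 34) / 20) × 5 = 52.1875

52.19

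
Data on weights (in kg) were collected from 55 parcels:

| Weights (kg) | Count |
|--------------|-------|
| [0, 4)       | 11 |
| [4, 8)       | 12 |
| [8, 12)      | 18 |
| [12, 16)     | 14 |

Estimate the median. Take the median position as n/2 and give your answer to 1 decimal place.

Cumulative frequencies: 11, 23, 41, 55
n = 55; position = n/2 = 27.5.
This falls in the class [8, 12): L = 8, F = 23, f = 18, h = 4.
Median ≈ 8 + ((27.5 − 23) / 18) × 4 = 9.0000

9.0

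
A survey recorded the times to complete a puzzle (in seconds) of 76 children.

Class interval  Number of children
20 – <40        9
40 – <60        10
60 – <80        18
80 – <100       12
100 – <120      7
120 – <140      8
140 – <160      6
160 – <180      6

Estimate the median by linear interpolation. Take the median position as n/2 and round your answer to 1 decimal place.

81.7

Cumulative frequencies: 9, 19, 37, 49, 56, 64, 70, 76
n = 76; position = n/2 = 38.
This falls in the class 80 – <100: L = 80, F = 37, f = 12, h = 20.
Median ≈ 80 + ((38 − 37) / 12) × 20 = 81.6667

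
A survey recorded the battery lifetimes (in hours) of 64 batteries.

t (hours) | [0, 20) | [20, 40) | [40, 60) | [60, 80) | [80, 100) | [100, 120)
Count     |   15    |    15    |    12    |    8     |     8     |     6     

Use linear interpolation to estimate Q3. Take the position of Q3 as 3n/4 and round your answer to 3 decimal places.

75.000

Cumulative frequencies: 15, 30, 42, 50, 58, 64
n = 64; position = 3n/4 = 48.
This falls in the class [60, 80): L = 60, F = 42, f = 8, h = 20.
Upper quartile ≈ 60 + ((48 − 42) / 8) × 20 = 75.0000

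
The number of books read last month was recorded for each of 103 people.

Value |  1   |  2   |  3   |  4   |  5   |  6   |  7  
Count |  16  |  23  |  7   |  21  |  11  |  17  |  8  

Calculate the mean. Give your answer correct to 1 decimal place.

3.7

Values: 1, 2, 3, 4, 5, 6, 7
Σfx = 16×1 + 23×2 + 7×3 + 21×4 + 11×5 + 17×6 + 8×7 = 380
n = Σf = 103
Mean = 380 / 103 = 3.6893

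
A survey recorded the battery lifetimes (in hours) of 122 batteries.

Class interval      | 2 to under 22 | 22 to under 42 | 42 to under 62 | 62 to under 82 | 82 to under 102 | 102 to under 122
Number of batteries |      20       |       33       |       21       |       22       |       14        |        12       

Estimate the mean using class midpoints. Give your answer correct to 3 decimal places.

54.131

Midpoints: 12, 32, 52, 72, 92, 112
Σfm = 20×12 + 33×32 + 21×52 + 22×72 + 14×92 + 12×112 = 6604
n = Σf = 122
Mean = 6604 / 122 = 54.1311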